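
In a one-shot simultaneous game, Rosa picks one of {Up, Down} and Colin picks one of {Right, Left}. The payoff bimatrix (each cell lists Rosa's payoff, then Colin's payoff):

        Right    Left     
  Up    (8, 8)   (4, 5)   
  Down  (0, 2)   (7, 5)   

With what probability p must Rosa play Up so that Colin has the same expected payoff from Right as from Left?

p = 1/2

Rosa's mix must leave Colin indifferent between Right and Left.
  Colin's payoff to Right: p·8 + (1−p)·2 = 6p + 2
  Colin's payoff to Left: p·5 + (1−p)·5 = 5
  6p + 2 = 5  ⇒  6p = 3  ⇒  p = 1/2.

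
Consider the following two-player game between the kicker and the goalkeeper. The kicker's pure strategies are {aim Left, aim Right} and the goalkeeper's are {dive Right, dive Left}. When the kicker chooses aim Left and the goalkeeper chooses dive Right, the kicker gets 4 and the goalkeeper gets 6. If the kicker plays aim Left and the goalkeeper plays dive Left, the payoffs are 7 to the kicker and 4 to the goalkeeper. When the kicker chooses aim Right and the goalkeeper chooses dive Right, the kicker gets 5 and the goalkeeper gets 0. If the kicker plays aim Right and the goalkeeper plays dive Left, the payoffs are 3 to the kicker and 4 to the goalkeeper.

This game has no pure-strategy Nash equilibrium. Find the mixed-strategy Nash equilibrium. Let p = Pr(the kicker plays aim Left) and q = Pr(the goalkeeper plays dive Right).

The kicker's mix must leave the goalkeeper indifferent between dive Right and dive Left.
  the goalkeeper's payoff to dive Right: p·6 + (1−p)·0 = 6p
  the goalkeeper's payoff to dive Left: p·4 + (1−p)·4 = 4
  6p = 4  ⇒  6p = 4  ⇒  p = 2/3.
In a mixed equilibrium the kicker is indifferent between aim Left and aim Right; this condition fixes q.
  the kicker's expected payoff from aim Left: q·4 + (1−q)·7 = -3q + 7
  the kicker's expected payoff from aim Right: q·5 + (1−q)·3 = 2q + 3
  -3q + 7 = 2q + 3  ⇒  -5q = -4  ⇒  q = 4/5.

p = 2/3, q = 4/5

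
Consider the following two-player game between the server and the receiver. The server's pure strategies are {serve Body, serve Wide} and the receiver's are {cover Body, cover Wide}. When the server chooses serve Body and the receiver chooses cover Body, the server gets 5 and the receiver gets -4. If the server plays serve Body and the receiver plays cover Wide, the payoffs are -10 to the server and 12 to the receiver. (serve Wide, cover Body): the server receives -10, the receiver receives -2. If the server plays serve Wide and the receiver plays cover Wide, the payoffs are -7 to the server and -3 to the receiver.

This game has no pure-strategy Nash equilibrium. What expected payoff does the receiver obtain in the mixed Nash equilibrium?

-36/17

The server's mix must leave the receiver indifferent between cover Body and cover Wide.
  the receiver's payoff to cover Body: p·(-4) + (1−p)·(-2) = -2p - 2
  the receiver's payoff to cover Wide: p·12 + (1−p)·(-3) = 15p - 3
  -2p - 2 = 15p - 3  ⇒  -17p = -1  ⇒  p = 1/17.
At equilibrium the receiver is indifferent across columns, so the receiver's payoff equals the payoff from cover Body: (1/17)·(-4) + (16/17)·(-2) = -36/17.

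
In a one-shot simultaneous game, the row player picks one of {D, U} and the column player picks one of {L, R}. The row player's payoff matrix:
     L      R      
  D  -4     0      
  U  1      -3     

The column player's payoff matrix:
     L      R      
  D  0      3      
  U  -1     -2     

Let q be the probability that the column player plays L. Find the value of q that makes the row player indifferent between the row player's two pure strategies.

q = 3/8

For the row player to be willing to mix, the row player must be indifferent between D and U, which pins down the column player's mix.
  the row player's payoff to D: q·(-4) + (1−q)·0 = -4q
  the row player's payoff to U: q·1 + (1−q)·(-3) = 4q - 3
  -4q = 4q - 3  ⇒  -8q = -3  ⇒  q = 3/8.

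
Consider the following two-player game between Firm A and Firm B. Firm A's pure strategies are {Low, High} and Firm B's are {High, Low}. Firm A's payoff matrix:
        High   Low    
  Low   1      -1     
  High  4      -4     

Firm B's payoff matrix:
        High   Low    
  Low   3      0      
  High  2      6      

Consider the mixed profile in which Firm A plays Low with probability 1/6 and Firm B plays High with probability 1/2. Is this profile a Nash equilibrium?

No

Given Firm A's mix p = 1/6, Firm B's payoff from High is 13/6 but from Low is 5. Firm B strictly prefers Low, so Firm B would not mix.
So the proposed profile is not a Nash equilibrium.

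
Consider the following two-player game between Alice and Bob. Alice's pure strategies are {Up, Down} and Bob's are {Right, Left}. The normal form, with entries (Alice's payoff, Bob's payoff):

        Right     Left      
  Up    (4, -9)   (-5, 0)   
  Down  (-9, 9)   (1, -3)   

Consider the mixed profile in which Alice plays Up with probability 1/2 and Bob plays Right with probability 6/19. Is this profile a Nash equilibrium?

Given Alice's mix p = 1/2, Bob's payoff from Right is 0 but from Left is -3/2. Bob strictly prefers Right, so Bob would not mix.
So the proposed profile is not a Nash equilibrium.

No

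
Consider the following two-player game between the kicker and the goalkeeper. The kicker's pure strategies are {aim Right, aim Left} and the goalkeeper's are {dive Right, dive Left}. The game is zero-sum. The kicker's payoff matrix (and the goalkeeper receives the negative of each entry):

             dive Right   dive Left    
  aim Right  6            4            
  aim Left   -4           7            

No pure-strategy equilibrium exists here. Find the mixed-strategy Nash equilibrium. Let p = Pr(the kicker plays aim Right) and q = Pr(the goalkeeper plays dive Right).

p = 11/13, q = 3/13

In a mixed equilibrium the goalkeeper is indifferent between dive Right and dive Left; this condition fixes p.
  the goalkeeper's payoff from dive Right: p·(-6) + (1−p)·4 = -10p + 4
  the goalkeeper's payoff from dive Left: p·(-4) + (1−p)·(-7) = 3p - 7
  -10p + 4 = 3p - 7  ⇒  -13p = -11  ⇒  p = 11/13.
In a mixed equilibrium the kicker is indifferent between aim Right and aim Left; this condition fixes q.
  the kicker's payoff from aim Right: q·6 + (1−q)·4 = 2q + 4
  the kicker's payoff from aim Left: q·(-4) + (1−q)·7 = -11q + 7
  2q + 4 = -11q + 7  ⇒  13q = 3  ⇒  q = 3/13.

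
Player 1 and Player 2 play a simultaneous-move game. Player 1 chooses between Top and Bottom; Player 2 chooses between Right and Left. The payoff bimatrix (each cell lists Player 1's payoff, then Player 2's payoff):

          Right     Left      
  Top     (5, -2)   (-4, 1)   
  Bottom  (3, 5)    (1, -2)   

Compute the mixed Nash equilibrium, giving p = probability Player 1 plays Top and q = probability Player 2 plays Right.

Player 2's indifference between Right and Left determines Player 1's mixing probability p:
  Player 2's payoff from Right: p·(-2) + (1−p)·5 = -7p + 5
  Player 2's payoff from Left: p·1 + (1−p)·(-2) = 3p - 2
  -7p + 5 = 3p - 2  ⇒  -10p = -7  ⇒  p = 7/10.
In a mixed equilibrium Player 1 is indifferent between Top and Bottom; this condition fixes q.
  Player 1's payoff to Top: q·5 + (1−q)·(-4) = 9q - 4
  Player 1's payoff to Bottom: q·3 + (1−q)·1 = 2q + 1
  9q - 4 = 2q + 1  ⇒  7q = 5  ⇒  q = 5/7.

p = 7/10, q = 5/7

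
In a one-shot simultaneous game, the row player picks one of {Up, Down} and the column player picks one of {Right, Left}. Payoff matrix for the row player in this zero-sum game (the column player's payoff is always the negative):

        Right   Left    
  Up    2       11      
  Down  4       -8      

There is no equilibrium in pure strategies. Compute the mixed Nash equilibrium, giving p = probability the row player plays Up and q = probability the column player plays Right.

In a mixed equilibrium the column player is indifferent between Right and Left; this condition fixes p.
  the column player's expected payoff from Right: p·(-2) + (1−p)·(-4) = 2p - 4
  the column player's expected payoff from Left: p·(-11) + (1−p)·8 = -19p + 8
  2p - 4 = -19p + 8  ⇒  21p = 12  ⇒  p = 4/7.
The row player's indifference between Up and Down determines the column player's mixing probability q:
  the row player's expected payoff from Up: q·2 + (1−q)·11 = -9q + 11
  the row player's expected payoff from Down: q·4 + (1−q)·(-8) = 12q - 8
  -9q + 11 = 12q - 8  ⇒  -21q = -19  ⇒  q = 19/21.

p = 4/7, q = 19/21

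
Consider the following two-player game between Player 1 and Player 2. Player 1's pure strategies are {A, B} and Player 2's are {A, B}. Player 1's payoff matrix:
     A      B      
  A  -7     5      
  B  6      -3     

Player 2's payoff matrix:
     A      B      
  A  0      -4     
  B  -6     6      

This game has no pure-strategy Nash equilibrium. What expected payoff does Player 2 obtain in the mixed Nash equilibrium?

Set Player 2's expected payoff from A equal to that from B:
  Player 2's payoff to A: p·0 + (1−p)·(-6) = 6p - 6
  Player 2's payoff to B: p·(-4) + (1−p)·6 = -10p + 6
  6p - 6 = -10p + 6  ⇒  16p = 12  ⇒  p = 3/4.
At equilibrium Player 2 is indifferent across columns, so Player 2's payoff equals the payoff from A: (3/4)·0 + (1/4)·(-6) = -3/2.

-3/2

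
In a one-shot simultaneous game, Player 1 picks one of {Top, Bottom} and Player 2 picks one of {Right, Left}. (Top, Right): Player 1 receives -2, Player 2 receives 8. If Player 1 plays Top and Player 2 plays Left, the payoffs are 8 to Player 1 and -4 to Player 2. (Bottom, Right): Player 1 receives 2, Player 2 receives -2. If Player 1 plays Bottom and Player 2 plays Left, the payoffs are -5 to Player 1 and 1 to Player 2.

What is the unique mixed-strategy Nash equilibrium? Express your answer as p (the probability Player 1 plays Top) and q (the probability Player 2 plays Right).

Player 1's mix must leave Player 2 indifferent between Right and Left.
  Player 2's expected payoff from Right: p·8 + (1−p)·(-2) = 10p - 2
  Player 2's expected payoff from Left: p·(-4) + (1−p)·1 = -5p + 1
  10p - 2 = -5p + 1  ⇒  15p = 3  ⇒  p = 1/5.
For Player 1 to be willing to mix, Player 1 must be indifferent between Top and Bottom, which pins down Player 2's mix.
  Player 1's payoff from Top: q·(-2) + (1−q)·8 = -10q + 8
  Player 1's payoff from Bottom: q·2 + (1−q)·(-5) = 7q - 5
  -10q + 8 = 7q - 5  ⇒  -17q = -13  ⇒  q = 13/17.

p = 1/5, q = 13/17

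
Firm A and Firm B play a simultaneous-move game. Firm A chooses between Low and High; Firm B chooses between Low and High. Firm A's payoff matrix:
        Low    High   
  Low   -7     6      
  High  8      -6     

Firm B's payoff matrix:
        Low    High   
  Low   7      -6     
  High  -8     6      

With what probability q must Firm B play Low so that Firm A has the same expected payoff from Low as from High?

Firm A's indifference between Low and High determines Firm B's mixing probability q:
  Firm A's payoff to Low: q·(-7) + (1−q)·6 = -13q + 6
  Firm A's payoff to High: q·8 + (1−q)·(-6) = 14q - 6
  -13q + 6 = 14q - 6  ⇒  -27q = -12  ⇒  q = 4/9.

q = 4/9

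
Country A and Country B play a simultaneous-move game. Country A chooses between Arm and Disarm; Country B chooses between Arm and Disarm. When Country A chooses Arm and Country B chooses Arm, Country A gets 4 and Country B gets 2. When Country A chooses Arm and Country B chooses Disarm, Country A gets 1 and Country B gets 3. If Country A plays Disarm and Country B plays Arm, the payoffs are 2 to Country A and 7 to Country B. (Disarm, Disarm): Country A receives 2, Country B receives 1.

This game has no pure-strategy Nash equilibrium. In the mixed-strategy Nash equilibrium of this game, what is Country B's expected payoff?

In a mixed equilibrium Country B is indifferent between Arm and Disarm; this condition fixes p.
  Country B's payoff from Arm: p·2 + (1−p)·7 = -5p + 7
  Country B's payoff from Disarm: p·3 + (1−p)·1 = 2p + 1
  -5p + 7 = 2p + 1  ⇒  -7p = -6  ⇒  p = 6/7.
At equilibrium Country B is indifferent across columns, so Country B's payoff equals the payoff from Arm: (6/7)·2 + (1/7)·7 = 19/7.

19/7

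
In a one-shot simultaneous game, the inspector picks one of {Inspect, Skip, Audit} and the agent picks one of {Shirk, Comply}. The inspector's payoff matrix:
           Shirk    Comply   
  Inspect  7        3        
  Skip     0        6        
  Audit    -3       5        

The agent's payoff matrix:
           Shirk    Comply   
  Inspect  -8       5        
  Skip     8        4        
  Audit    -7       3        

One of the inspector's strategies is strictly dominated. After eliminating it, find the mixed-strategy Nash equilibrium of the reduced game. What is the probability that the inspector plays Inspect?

p = 4/17

The inspector's strategy Audit is strictly dominated by Skip: 0 > -3 and 6 > 5. Eliminate Audit.
The inspector's mix must leave the agent indifferent between Shirk and Comply.
  the agent's expected payoff from Shirk: p·(-8) + (1−p)·8 = -16p + 8
  the agent's expected payoff from Comply: p·5 + (1−p)·4 = p + 4
  -16p + 8 = p + 4  ⇒  -17p = -4  ⇒  p = 4/17.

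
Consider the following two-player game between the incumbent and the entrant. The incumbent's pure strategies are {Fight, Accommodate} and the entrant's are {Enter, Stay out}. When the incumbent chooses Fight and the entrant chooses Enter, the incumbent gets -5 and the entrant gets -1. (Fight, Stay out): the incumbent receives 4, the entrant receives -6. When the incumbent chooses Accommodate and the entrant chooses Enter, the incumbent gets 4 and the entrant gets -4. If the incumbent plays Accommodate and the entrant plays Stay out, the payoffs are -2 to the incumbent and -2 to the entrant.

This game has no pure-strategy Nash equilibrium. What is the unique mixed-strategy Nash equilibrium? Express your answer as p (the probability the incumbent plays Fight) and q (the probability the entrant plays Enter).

For the entrant to be willing to mix, the entrant must be indifferent between Enter and Stay out, which pins down the incumbent's mix.
  the entrant's payoff from Enter: p·(-1) + (1−p)·(-4) = 3p - 4
  the entrant's payoff from Stay out: p·(-6) + (1−p)·(-2) = -4p - 2
  3p - 4 = -4p - 2  ⇒  7p = 2  ⇒  p = 2/7.
For the incumbent to be willing to mix, the incumbent must be indifferent between Fight and Accommodate, which pins down the entrant's mix.
  the incumbent's payoff from Fight: q·(-5) + (1−q)·4 = -9q + 4
  the incumbent's payoff from Accommodate: q·4 + (1−q)·(-2) = 6q - 2
  -9q + 4 = 6q - 2  ⇒  -15q = -6  ⇒  q = 2/5.

p = 2/7, q = 2/5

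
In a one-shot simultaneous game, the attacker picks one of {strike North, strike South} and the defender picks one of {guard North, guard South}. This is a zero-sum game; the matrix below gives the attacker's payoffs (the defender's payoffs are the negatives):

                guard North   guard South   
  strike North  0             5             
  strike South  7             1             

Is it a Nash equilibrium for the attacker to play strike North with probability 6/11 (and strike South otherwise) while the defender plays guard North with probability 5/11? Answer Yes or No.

No

Given the defender's mix q = 5/11, the attacker's payoff from strike North is 30/11 but from strike South is 41/11. The attacker strictly prefers strike South, so the attacker would not mix.
So the proposed profile is not a Nash equilibrium.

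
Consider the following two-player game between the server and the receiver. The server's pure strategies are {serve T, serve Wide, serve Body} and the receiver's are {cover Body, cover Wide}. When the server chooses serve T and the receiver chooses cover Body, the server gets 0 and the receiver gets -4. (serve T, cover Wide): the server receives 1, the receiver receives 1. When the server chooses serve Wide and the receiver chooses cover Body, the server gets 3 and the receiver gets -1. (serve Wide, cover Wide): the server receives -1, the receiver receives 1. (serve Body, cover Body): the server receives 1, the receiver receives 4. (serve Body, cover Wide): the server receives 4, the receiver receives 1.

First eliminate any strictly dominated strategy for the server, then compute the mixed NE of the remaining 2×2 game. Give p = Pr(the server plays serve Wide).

p = 3/5

The server's strategy serve T is strictly dominated by serve Body: 1 > 0 and 4 > 1. Eliminate serve T.
In a mixed equilibrium the receiver is indifferent between cover Body and cover Wide; this condition fixes p.
  the receiver's payoff to cover Body: p·(-1) + (1−p)·4 = -5p + 4
  the receiver's payoff to cover Wide: p·1 + (1−p)·1 = 1
  -5p + 4 = 1  ⇒  -5p = -3  ⇒  p = 3/5.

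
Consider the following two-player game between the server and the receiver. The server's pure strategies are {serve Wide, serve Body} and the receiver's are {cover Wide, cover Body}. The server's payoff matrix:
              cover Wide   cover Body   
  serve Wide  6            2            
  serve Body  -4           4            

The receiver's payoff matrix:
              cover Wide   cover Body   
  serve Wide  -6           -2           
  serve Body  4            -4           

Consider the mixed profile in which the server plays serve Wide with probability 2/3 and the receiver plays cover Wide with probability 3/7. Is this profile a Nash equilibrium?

Given the receiver's mix q = 3/7, the server's payoff from serve Wide is 26/7 but from serve Body is 4/7. The server strictly prefers serve Wide, so the server would not mix.
So the proposed profile is not a Nash equilibrium.

No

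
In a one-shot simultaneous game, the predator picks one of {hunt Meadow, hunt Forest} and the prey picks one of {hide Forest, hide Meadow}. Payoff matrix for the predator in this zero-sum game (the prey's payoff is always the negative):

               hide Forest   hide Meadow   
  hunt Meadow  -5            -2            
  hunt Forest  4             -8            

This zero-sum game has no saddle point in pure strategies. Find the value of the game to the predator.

The prey's mix must leave the predator indifferent between hunt Meadow and hunt Forest.
  the predator's payoff from hunt Meadow: q·(-5) + (1−q)·(-2) = -3q - 2
  the predator's payoff from hunt Forest: q·4 + (1−q)·(-8) = 12q - 8
  -3q - 2 = 12q - 8  ⇒  -15q = -6  ⇒  q = 2/5.
The value is the predator's expected payoff against this mix (using hunt Meadow): (2/5)·(-5) + (3/5)·(-2) = -16/5.

v = -16/5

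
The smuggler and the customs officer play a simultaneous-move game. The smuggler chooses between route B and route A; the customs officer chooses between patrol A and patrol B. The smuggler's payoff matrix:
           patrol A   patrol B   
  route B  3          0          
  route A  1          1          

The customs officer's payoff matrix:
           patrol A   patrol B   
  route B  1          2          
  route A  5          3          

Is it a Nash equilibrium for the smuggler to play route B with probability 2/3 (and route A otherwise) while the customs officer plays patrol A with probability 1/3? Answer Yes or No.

Yes

Check the customs officer's indifference given the smuggler's mix p = 2/3:
  payoff from patrol A = 7/3; payoff from patrol B = 7/3 — equal.
Check the smuggler's indifference given the customs officer's mix q = 1/3:
  payoff from route B = 1; payoff from route A = 1 — equal.
Both players are indifferent, so neither can profitably deviate.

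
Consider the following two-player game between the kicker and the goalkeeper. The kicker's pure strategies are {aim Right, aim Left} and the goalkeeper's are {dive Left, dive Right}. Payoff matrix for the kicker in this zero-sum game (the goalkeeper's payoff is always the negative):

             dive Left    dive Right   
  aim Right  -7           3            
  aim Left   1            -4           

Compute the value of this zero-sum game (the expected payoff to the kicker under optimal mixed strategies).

The kicker's indifference between aim Right and aim Left determines the goalkeeper's mixing probability q:
  the kicker's payoff from aim Right: q·(-7) + (1−q)·3 = -10q + 3
  the kicker's payoff from aim Left: q·1 + (1−q)·(-4) = 5q - 4
  -10q + 3 = 5q - 4  ⇒  -15q = -7  ⇒  q = 7/15.
The value is the kicker's expected payoff against this mix (using aim Right): (7/15)·(-7) + (8/15)·3 = -5/3.

v = -5/3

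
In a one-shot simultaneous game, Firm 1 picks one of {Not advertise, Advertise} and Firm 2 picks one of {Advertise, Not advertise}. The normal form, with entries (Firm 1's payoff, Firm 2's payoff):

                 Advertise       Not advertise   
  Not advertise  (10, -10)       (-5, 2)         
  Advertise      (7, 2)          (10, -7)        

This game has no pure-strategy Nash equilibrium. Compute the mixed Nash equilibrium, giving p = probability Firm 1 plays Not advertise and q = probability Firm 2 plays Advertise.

Set Firm 2's expected payoff from Advertise equal to that from Not advertise:
  Firm 2's expected payoff from Advertise: p·(-10) + (1−p)·2 = -12p + 2
  Firm 2's expected payoff from Not advertise: p·2 + (1−p)·(-7) = 9p - 7
  -12p + 2 = 9p - 7  ⇒  -21p = -9  ⇒  p = 3/7.
In a mixed equilibrium Firm 1 is indifferent between Not advertise and Advertise; this condition fixes q.
  Firm 1's payoff from Not advertise: q·10 + (1−q)·(-5) = 15q - 5
  Firm 1's payoff from Advertise: q·7 + (1−q)·10 = -3q + 10
  15q - 5 = -3q + 10  ⇒  18q = 15  ⇒  q = 5/6.

p = 3/7, q = 5/6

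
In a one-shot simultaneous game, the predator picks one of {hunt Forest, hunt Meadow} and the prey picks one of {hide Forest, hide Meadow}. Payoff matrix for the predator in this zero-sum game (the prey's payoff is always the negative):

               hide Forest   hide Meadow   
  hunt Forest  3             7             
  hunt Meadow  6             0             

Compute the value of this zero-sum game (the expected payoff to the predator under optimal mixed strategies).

v = 21/5

The prey's mix must leave the predator indifferent between hunt Forest and hunt Meadow.
  the predator's expected payoff from hunt Forest: q·3 + (1−q)·7 = -4q + 7
  the predator's expected payoff from hunt Meadow: q·6 + (1−q)·0 = 6q
  -4q + 7 = 6q  ⇒  -10q = -7  ⇒  q = 7/10.
The value is the predator's expected payoff against this mix (using hunt Forest): (7/10)·3 + (3/10)·7 = 21/5.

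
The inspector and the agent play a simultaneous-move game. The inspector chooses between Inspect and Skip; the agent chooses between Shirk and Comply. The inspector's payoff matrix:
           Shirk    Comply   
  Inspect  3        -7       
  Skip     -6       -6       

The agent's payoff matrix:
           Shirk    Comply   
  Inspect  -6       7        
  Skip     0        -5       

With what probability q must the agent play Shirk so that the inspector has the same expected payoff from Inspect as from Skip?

q = 1/10

For the inspector to be willing to mix, the inspector must be indifferent between Inspect and Skip, which pins down the agent's mix.
  the inspector's payoff from Inspect: q·3 + (1−q)·(-7) = 10q - 7
  the inspector's payoff from Skip: q·(-6) + (1−q)·(-6) = -6
  10q - 7 = -6  ⇒  10q = 1  ⇒  q = 1/10.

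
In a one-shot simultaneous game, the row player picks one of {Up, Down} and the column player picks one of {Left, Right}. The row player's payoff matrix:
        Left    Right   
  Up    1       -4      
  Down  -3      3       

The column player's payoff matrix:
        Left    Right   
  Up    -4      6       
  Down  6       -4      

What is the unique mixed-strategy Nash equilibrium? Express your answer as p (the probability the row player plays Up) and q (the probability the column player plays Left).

In a mixed equilibrium the column player is indifferent between Left and Right; this condition fixes p.
  the column player's payoff from Left: p·(-4) + (1−p)·6 = -10p + 6
  the column player's payoff from Right: p·6 + (1−p)·(-4) = 10p - 4
  -10p + 6 = 10p - 4  ⇒  -20p = -10  ⇒  p = 1/2.
Set the row player's expected payoff from Up equal to that from Down:
  the row player's payoff from Up: q·1 + (1−q)·(-4) = 5q - 4
  the row player's payoff from Down: q·(-3) + (1−q)·3 = -6q + 3
  5q - 4 = -6q + 3  ⇒  11q = 7  ⇒  q = 7/11.

p = 1/2, q = 7/11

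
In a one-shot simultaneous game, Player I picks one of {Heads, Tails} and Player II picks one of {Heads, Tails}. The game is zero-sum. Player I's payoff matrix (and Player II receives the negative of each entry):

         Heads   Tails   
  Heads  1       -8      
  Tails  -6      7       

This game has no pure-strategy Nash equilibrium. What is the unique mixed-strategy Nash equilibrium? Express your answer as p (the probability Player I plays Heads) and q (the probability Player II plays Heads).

p = 13/22, q = 15/22

Set Player II's expected payoff from Heads equal to that from Tails:
  Player II's payoff from Heads: p·(-1) + (1−p)·6 = -7p + 6
  Player II's payoff from Tails: p·8 + (1−p)·(-7) = 15p - 7
  -7p + 6 = 15p - 7  ⇒  -22p = -13  ⇒  p = 13/22.
Player II's mix must leave Player I indifferent between Heads and Tails.
  Player I's expected payoff from Heads: q·1 + (1−q)·(-8) = 9q - 8
  Player I's expected payoff from Tails: q·(-6) + (1−q)·7 = -13q + 7
  9q - 8 = -13q + 7  ⇒  22q = 15  ⇒  q = 15/22.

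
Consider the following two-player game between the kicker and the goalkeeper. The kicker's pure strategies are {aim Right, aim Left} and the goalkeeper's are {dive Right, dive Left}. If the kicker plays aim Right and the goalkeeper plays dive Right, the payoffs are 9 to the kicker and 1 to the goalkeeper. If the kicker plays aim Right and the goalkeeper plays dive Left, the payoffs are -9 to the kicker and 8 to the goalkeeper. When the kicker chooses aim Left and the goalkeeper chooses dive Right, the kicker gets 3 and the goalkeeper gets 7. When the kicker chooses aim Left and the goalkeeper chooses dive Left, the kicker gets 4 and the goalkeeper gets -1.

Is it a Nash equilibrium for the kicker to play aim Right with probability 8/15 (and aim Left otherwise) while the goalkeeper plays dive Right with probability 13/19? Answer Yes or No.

Check the goalkeeper's indifference given the kicker's mix p = 8/15:
  payoff from dive Right = 19/5; payoff from dive Left = 19/5 — equal.
Check the kicker's indifference given the goalkeeper's mix q = 13/19:
  payoff from aim Right = 63/19; payoff from aim Left = 63/19 — equal.
Both players are indifferent, so neither can profitably deviate.

Yes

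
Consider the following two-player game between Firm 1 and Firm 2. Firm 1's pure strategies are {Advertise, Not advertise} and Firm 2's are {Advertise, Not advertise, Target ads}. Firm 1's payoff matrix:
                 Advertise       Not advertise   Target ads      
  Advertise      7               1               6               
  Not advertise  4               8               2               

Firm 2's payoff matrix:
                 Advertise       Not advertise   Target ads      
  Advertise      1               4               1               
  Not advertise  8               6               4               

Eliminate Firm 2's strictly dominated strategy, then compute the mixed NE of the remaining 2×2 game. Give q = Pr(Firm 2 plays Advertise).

Firm 2's strategy Target ads is strictly dominated by Not advertise: 4 > 1 and 6 > 4. Eliminate Target ads.
Set Firm 1's expected payoff from Advertise equal to that from Not advertise:
  Firm 1's payoff to Advertise: q·7 + (1−q)·1 = 6q + 1
  Firm 1's payoff to Not advertise: q·4 + (1−q)·8 = -4q + 8
  6q + 1 = -4q + 8  ⇒  10q = 7  ⇒  q = 7/10.

q = 7/10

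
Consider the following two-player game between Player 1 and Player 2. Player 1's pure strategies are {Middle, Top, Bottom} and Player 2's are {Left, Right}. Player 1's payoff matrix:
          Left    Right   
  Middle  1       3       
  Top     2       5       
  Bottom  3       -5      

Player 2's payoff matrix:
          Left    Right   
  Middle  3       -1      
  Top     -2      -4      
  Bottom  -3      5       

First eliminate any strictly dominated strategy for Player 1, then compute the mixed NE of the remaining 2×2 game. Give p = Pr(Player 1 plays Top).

p = 4/5

Player 1's strategy Middle is strictly dominated by Top: 2 > 1 and 5 > 3. Eliminate Middle.
For Player 2 to be willing to mix, Player 2 must be indifferent between Left and Right, which pins down Player 1's mix.
  Player 2's expected payoff from Left: p·(-2) + (1−p)·(-3) = p - 3
  Player 2's expected payoff from Right: p·(-4) + (1−p)·5 = -9p + 5
  p - 3 = -9p + 5  ⇒  10p = 8  ⇒  p = 4/5.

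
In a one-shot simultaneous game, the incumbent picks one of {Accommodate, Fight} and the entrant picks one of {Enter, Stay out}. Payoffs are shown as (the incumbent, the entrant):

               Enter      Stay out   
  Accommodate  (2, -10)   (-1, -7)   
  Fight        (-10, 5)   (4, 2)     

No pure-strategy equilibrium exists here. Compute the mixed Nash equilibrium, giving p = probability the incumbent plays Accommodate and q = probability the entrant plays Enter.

p = 1/2, q = 5/17

For the entrant to be willing to mix, the entrant must be indifferent between Enter and Stay out, which pins down the incumbent's mix.
  the entrant's expected payoff from Enter: p·(-10) + (1−p)·5 = -15p + 5
  the entrant's expected payoff from Stay out: p·(-7) + (1−p)·2 = -9p + 2
  -15p + 5 = -9p + 2  ⇒  -6p = -3  ⇒  p = 1/2.
Set the incumbent's expected payoff from Accommodate equal to that from Fight:
  the incumbent's payoff from Accommodate: q·2 + (1−q)·(-1) = 3q - 1
  the incumbent's payoff from Fight: q·(-10) + (1−q)·4 = -14q + 4
  3q - 1 = -14q + 4  ⇒  17q = 5  ⇒  q = 5/17.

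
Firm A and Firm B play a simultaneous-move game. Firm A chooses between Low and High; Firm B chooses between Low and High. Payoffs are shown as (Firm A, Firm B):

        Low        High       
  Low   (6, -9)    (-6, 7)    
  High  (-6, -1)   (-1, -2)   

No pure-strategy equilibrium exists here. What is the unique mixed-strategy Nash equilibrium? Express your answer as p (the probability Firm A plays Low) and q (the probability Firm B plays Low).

p = 1/17, q = 5/17

Firm A's mix must leave Firm B indifferent between Low and High.
  Firm B's expected payoff from Low: p·(-9) + (1−p)·(-1) = -8p - 1
  Firm B's expected payoff from High: p·7 + (1−p)·(-2) = 9p - 2
  -8p - 1 = 9p - 2  ⇒  -17p = -1  ⇒  p = 1/17.
In a mixed equilibrium Firm A is indifferent between Low and High; this condition fixes q.
  Firm A's expected payoff from Low: q·6 + (1−q)·(-6) = 12q - 6
  Firm A's expected payoff from High: q·(-6) + (1−q)·(-1) = -5q - 1
  12q - 6 = -5q - 1  ⇒  17q = 5  ⇒  q = 5/17.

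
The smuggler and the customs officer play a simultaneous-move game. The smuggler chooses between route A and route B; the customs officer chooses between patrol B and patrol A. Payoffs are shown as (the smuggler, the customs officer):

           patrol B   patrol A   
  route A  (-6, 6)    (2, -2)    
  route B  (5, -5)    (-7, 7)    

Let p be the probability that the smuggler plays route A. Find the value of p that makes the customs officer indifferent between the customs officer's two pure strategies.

The smuggler's mix must leave the customs officer indifferent between patrol B and patrol A.
  the customs officer's payoff from patrol B: p·6 + (1−p)·(-5) = 11p - 5
  the customs officer's payoff from patrol A: p·(-2) + (1−p)·7 = -9p + 7
  11p - 5 = -9p + 7  ⇒  20p = 12  ⇒  p = 3/5.

p = 3/5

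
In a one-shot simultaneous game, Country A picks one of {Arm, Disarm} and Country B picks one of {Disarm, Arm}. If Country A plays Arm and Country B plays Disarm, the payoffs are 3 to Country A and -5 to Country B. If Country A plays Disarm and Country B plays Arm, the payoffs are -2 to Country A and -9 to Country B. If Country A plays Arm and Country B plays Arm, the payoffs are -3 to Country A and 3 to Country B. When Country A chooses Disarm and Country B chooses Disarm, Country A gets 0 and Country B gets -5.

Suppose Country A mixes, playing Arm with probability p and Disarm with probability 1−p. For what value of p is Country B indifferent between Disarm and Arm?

p = 1/3

Country B's indifference between Disarm and Arm determines Country A's mixing probability p:
  Country B's expected payoff from Disarm: p·(-5) + (1−p)·(-5) = -5
  Country B's expected payoff from Arm: p·3 + (1−p)·(-9) = 12p - 9
  -5 = 12p - 9  ⇒  -12p = -4  ⇒  p = 1/3.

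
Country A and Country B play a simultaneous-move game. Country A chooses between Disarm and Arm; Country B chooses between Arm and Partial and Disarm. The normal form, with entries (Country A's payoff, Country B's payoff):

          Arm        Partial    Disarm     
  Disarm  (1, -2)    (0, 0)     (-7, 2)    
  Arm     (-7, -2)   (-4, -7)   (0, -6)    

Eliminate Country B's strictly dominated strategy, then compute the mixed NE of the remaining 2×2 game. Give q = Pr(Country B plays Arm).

Country B's strategy Partial is strictly dominated by Disarm: 2 > 0 and -6 > -7. Eliminate Partial.
In a mixed equilibrium Country A is indifferent between Disarm and Arm; this condition fixes q.
  Country A's expected payoff from Disarm: q·1 + (1−q)·(-7) = 8q - 7
  Country A's expected payoff from Arm: q·(-7) + (1−q)·0 = -7q
  8q - 7 = -7q  ⇒  15q = 7  ⇒  q = 7/15.

q = 7/15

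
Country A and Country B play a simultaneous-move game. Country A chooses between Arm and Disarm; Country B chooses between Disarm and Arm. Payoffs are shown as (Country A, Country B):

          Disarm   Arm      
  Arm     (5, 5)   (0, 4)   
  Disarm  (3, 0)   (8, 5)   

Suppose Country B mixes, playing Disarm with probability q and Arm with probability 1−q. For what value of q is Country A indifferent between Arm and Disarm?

Country B's mix must leave Country A indifferent between Arm and Disarm.
  Country A's expected payoff from Arm: q·5 + (1−q)·0 = 5q
  Country A's expected payoff from Disarm: q·3 + (1−q)·8 = -5q + 8
  5q = -5q + 8  ⇒  10q = 8  ⇒  q = 4/5.

q = 4/5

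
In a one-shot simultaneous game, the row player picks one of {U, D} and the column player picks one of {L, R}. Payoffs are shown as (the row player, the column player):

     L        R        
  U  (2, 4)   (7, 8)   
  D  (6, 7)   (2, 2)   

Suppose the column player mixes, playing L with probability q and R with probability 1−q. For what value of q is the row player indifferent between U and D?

q = 5/9

Set the row player's expected payoff from U equal to that from D:
  the row player's payoff from U: q·2 + (1−q)·7 = -5q + 7
  the row player's payoff from D: q·6 + (1−q)·2 = 4q + 2
  -5q + 7 = 4q + 2  ⇒  -9q = -5  ⇒  q = 5/9.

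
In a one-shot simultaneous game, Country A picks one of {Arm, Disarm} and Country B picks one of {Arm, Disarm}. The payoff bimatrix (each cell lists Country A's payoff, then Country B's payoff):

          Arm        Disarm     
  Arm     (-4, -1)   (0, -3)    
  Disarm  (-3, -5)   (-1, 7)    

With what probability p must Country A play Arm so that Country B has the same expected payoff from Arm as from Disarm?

Country A's mix must leave Country B indifferent between Arm and Disarm.
  Country B's payoff from Arm: p·(-1) + (1−p)·(-5) = 4p - 5
  Country B's payoff from Disarm: p·(-3) + (1−p)·7 = -10p + 7
  4p - 5 = -10p + 7  ⇒  14p = 12  ⇒  p = 6/7.

p = 6/7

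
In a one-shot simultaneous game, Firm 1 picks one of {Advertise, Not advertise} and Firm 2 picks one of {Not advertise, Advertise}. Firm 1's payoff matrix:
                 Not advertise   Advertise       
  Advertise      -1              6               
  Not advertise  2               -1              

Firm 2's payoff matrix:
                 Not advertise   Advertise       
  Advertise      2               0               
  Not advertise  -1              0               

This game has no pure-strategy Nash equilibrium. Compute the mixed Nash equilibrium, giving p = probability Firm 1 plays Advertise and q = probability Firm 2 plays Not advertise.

p = 1/3, q = 7/10

Firm 2's indifference between Not advertise and Advertise determines Firm 1's mixing probability p:
  Firm 2's payoff from Not advertise: p·2 + (1−p)·(-1) = 3p - 1
  Firm 2's payoff from Advertise: p·0 + (1−p)·0 = 0
  3p - 1 = 0  ⇒  3p = 1  ⇒  p = 1/3.
Set Firm 1's expected payoff from Advertise equal to that from Not advertise:
  Firm 1's expected payoff from Advertise: q·(-1) + (1−q)·6 = -7q + 6
  Firm 1's expected payoff from Not advertise: q·2 + (1−q)·(-1) = 3q - 1
  -7q + 6 = 3q - 1  ⇒  -10q = -7  ⇒  q = 7/10.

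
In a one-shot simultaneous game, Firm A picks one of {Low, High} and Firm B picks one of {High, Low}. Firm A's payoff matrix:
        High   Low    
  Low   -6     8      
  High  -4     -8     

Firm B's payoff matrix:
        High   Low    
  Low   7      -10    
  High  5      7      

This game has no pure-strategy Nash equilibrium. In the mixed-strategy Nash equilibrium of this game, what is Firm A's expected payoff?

-40/9

For Firm A to be willing to mix, Firm A must be indifferent between Low and High, which pins down Firm B's mix.
  Firm A's payoff from Low: q·(-6) + (1−q)·8 = -14q + 8
  Firm A's payoff from High: q·(-4) + (1−q)·(-8) = 4q - 8
  -14q + 8 = 4q - 8  ⇒  -18q = -16  ⇒  q = 8/9.
At equilibrium Firm A is indifferent across rows, so Firm A's payoff equals the payoff from Low: (8/9)·(-6) + (1/9)·8 = -40/9.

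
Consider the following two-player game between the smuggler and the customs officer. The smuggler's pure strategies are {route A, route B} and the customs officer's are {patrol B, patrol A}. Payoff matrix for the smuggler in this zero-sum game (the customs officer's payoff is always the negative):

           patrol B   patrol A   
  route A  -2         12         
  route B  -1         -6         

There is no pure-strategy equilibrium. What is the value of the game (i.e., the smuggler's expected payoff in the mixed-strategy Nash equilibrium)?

The smuggler's indifference between route A and route B determines the customs officer's mixing probability q:
  the smuggler's expected payoff from route A: q·(-2) + (1−q)·12 = -14q + 12
  the smuggler's expected payoff from route B: q·(-1) + (1−q)·(-6) = 5q - 6
  -14q + 12 = 5q - 6  ⇒  -19q = -18  ⇒  q = 18/19.
The value is the smuggler's expected payoff against this mix (using route A): (18/19)·(-2) + (1/19)·12 = -24/19.

v = -24/19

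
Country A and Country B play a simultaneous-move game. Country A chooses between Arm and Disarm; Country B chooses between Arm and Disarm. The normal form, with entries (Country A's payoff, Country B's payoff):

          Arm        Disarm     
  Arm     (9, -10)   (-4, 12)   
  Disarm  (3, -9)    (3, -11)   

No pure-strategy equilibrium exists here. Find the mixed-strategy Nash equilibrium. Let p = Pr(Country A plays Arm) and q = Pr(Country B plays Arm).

p = 1/12, q = 7/13

Country A's mix must leave Country B indifferent between Arm and Disarm.
  Country B's expected payoff from Arm: p·(-10) + (1−p)·(-9) = -p - 9
  Country B's expected payoff from Disarm: p·12 + (1−p)·(-11) = 23p - 11
  -p - 9 = 23p - 11  ⇒  -24p = -2  ⇒  p = 1/12.
Country A's indifference between Arm and Disarm determines Country B's mixing probability q:
  Country A's payoff from Arm: q·9 + (1−q)·(-4) = 13q - 4
  Country A's payoff from Disarm: q·3 + (1−q)·3 = 3
  13q - 4 = 3  ⇒  13q = 7  ⇒  q = 7/13.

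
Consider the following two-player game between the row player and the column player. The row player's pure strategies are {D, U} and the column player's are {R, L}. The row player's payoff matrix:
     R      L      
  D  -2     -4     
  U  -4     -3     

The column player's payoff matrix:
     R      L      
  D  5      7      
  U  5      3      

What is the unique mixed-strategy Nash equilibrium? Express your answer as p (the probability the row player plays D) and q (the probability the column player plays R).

p = 1/2, q = 1/3

In a mixed equilibrium the column player is indifferent between R and L; this condition fixes p.
  the column player's expected payoff from R: p·5 + (1−p)·5 = 5
  the column player's expected payoff from L: p·7 + (1−p)·3 = 4p + 3
  5 = 4p + 3  ⇒  -4p = -2  ⇒  p = 1/2.
The row player's indifference between D and U determines the column player's mixing probability q:
  the row player's expected payoff from D: q·(-2) + (1−q)·(-4) = 2q - 4
  the row player's expected payoff from U: q·(-4) + (1−q)·(-3) = -q - 3
  2q - 4 = -q - 3  ⇒  3q = 1  ⇒  q = 1/3.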